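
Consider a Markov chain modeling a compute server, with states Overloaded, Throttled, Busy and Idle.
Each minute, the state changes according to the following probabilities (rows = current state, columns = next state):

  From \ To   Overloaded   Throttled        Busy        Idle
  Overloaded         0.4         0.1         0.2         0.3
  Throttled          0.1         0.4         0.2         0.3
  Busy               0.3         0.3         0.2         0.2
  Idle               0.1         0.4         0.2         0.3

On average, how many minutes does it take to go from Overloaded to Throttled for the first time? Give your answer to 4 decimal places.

4.4643

Let t(s) be the expected number of minutes to first reach Throttled from state s, with t(Throttled) = 0. Conditioning on the first minute:
t(Overloaded) = 1 + 0.4·t(Overloaded) + 0.2·t(Busy) + 0.3·t(Idle)
t(Busy) = 1 + 0.3·t(Overloaded) + 0.2·t(Busy) + 0.2·t(Idle)
t(Idle) = 1 + 0.1·t(Overloaded) + 0.2·t(Busy) + 0.3·t(Idle)
Solving: t(Overloaded) = 4.4643, t(Busy) = 3.7054, t(Idle) = 3.1250.
Expected minutes from Overloaded to Throttled: 4.4643.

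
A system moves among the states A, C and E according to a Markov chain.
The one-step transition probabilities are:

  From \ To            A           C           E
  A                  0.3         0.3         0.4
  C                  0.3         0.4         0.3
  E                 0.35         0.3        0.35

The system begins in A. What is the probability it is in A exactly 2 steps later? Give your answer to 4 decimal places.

0.3200

Sum over the intermediate state after 1 step:
P = P(A→A)·P(A→A) + P(A→C)·P(C→A) + P(A→E)·P(E→A)
  = 0.3×0.3 + 0.3×0.3 + 0.4×0.35
  = 0.0900 + 0.0900 + 0.1400 = 0.3200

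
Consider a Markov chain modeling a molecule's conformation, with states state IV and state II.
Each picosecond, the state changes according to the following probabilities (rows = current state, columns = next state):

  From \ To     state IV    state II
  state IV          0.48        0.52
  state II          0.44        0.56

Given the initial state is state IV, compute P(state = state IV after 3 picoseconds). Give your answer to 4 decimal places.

Propagate the distribution vector 3 picoseconds from state IV.
After 0 picoseconds: (1.0000, 0.0000)
After 1 picosecond: (0.4800, 0.5200)
After 2 picoseconds: (0.4592, 0.5408)
After 3 picoseconds: (0.4584, 0.5416)
P(in state IV after 3 picoseconds) = 0.4584

0.4584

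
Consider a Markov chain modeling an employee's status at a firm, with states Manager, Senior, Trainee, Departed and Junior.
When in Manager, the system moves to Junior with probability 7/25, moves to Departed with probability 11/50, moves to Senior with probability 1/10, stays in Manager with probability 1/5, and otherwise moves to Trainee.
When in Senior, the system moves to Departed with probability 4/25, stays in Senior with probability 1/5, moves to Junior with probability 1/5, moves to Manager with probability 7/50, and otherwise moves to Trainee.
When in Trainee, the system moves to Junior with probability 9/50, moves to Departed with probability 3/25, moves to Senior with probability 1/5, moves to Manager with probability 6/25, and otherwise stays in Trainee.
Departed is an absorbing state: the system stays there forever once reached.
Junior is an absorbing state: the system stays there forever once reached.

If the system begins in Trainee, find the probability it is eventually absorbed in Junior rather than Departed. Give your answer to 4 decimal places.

0.5798

Let h(s) be the probability of absorption at Junior starting from transient state s. Then h(Junior) = 1 and h(Departed) = 0. By first-step analysis:
h(Manager) = 0.2·h(Manager) + 0.1·h(Senior) + 0.2·h(Trainee) + 0.22·0 + 0.28·1
h(Senior) = 0.14·h(Manager) + 0.2·h(Senior) + 0.3·h(Trainee) + 0.16·0 + 0.2·1
h(Trainee) = 0.24·h(Manager) + 0.2·h(Senior) + 0.26·h(Trainee) + 0.12·0 + 0.18·1
Solving: h(Manager) = 0.5658, h(Senior) = 0.5664, h(Trainee) = 0.5798.
Starting from Trainee, the probability is 0.5798.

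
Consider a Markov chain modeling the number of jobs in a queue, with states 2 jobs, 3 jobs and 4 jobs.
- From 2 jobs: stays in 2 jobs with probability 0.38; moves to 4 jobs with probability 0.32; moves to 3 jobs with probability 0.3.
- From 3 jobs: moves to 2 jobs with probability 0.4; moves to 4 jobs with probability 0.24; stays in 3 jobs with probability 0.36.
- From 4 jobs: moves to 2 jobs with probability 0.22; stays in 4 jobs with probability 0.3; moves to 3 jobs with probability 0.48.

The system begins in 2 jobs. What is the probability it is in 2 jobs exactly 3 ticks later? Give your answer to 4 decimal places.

0.3412

Propagate the distribution vector 3 ticks from 2 jobs.
After 0 ticks: (1.0000, 0.0000, 0.0000)
After 1 tick: (0.3800, 0.3000, 0.3200)
After 2 ticks: (0.3348, 0.3756, 0.2896)
After 3 ticks: (0.3412, 0.3747, 0.2842)
P(in 2 jobs after 3 ticks) = 0.3412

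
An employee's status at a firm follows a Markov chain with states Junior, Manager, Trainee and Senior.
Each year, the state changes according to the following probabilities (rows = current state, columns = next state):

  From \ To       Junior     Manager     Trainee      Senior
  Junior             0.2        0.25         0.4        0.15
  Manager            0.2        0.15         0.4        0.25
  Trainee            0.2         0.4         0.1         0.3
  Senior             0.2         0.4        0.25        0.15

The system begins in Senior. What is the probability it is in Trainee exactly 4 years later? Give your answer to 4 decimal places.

Propagate the distribution vector 4 years from Senior.
After 0 years: (0.0000, 0.0000, 0.0000, 1.0000)
After 1 year: (0.2000, 0.4000, 0.2500, 0.1500)
After 2 years: (0.2000, 0.2700, 0.3025, 0.2275)
After 3 years: (0.2000, 0.3025, 0.2751, 0.2224)
After 4 years: (0.2000, 0.2944, 0.2841, 0.2215)
P(in Trainee after 4 years) = 0.2841

0.2841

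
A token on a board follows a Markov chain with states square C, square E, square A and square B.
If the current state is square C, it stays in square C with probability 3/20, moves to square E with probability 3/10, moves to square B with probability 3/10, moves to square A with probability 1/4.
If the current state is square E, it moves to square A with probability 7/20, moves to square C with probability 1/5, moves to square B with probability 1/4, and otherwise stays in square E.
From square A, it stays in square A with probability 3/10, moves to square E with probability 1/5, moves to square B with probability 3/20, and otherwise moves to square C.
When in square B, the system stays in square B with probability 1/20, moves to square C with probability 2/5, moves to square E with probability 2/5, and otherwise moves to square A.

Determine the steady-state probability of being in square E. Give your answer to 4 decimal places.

0.2660

Let the stationary distribution be π with π = πP and π_1 + π_2 + π_3 + π_4 = 1.
π_1 = 0.15·π_1 + 0.2·π_2 + 0.35·π_3 + 0.4·π_4
π_2 = 0.3·π_1 + 0.2·π_2 + 0.2·π_3 + 0.4·π_4
π_3 = 0.25·π_1 + 0.35·π_2 + 0.3·π_3 + 0.15·π_4
Solving with the normalization constraint gives π = (0.2666, 0.2660, 0.2704, 0.1969).
So the stationary probability of square E is 0.2660.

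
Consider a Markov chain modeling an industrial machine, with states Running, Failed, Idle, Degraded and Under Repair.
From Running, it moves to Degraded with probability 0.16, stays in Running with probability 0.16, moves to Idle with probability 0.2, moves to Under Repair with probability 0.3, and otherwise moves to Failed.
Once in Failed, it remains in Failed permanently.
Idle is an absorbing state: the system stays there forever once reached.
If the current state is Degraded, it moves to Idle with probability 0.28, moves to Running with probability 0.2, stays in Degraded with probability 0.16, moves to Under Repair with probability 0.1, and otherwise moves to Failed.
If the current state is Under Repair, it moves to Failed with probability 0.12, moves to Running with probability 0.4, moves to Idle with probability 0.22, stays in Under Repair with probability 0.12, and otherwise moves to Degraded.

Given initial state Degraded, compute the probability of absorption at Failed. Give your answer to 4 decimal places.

0.4666

Let h(s) be the probability of absorption at Failed starting from transient state s. Then h(Failed) = 1 and h(Idle) = 0. By first-step analysis:
h(Running) = 0.16·h(Running) + 0.18·1 + 0.2·0 + 0.16·h(Degraded) + 0.3·h(Under Repair)
h(Degraded) = 0.2·h(Running) + 0.26·1 + 0.28·0 + 0.16·h(Degraded) + 0.1·h(Under Repair)
h(Under Repair) = 0.4·h(Running) + 0.12·1 + 0.22·0 + 0.14·h(Degraded) + 0.12·h(Under Repair)
Solving: h(Running) = 0.4517, h(Degraded) = 0.4666, h(Under Repair) = 0.4159.
Starting from Degraded, the probability is 0.4666.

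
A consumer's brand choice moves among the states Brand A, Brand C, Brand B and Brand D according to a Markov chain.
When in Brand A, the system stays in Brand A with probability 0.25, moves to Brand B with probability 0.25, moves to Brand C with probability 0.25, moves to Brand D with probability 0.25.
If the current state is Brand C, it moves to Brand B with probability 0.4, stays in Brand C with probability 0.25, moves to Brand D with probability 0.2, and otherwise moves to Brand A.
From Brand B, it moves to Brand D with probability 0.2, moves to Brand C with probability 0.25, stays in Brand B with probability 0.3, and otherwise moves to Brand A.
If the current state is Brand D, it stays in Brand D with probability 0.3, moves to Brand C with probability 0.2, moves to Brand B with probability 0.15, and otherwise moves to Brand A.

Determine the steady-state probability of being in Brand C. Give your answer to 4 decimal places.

0.2382

Let the stationary distribution be π with π = πP and π_1 + π_2 + π_3 + π_4 = 1.
π_1 = 0.25·π_1 + 0.15·π_2 + 0.25·π_3 + 0.35·π_4
π_2 = 0.25·π_1 + 0.25·π_2 + 0.25·π_3 + 0.2·π_4
π_3 = 0.25·π_1 + 0.4·π_2 + 0.3·π_3 + 0.15·π_4
Solving with the normalization constraint gives π = (0.2498, 0.2382, 0.2759, 0.2361).
So the stationary probability of Brand C is 0.2382.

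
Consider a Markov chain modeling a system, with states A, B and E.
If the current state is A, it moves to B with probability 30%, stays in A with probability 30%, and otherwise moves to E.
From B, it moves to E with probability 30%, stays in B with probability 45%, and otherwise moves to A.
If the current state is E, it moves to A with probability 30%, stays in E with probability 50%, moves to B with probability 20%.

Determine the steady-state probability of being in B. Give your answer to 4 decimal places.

Let the stationary distribution be π with π = πP and π_1 + π_2 + π_3 = 1.
π_1 = 0.3·π_1 + 0.25·π_2 + 0.3·π_3
π_2 = 0.3·π_1 + 0.45·π_2 + 0.2·π_3
Solving with the normalization constraint gives π = (0.2848, 0.3046, 0.4106).
So the stationary probability of B is 0.3046.

0.3046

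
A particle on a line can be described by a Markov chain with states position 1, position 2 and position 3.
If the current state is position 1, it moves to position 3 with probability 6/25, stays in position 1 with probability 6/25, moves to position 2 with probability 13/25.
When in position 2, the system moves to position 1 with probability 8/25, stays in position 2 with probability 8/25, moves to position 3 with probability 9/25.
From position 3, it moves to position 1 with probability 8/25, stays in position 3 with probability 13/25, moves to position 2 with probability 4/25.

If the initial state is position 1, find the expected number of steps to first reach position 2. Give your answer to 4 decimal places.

Let t(s) be the expected number of steps to first reach position 2 from state s, with t(position 2) = 0. Conditioning on the first step:
t(position 1) = 1 + 0.24·t(position 1) + 0.24·t(position 3)
t(position 3) = 1 + 0.32·t(position 1) + 0.52·t(position 3)
Solving: t(position 1) = 2.5000, t(position 3) = 3.7500.
Expected steps from position 1 to position 2: 2.5000.

2.5000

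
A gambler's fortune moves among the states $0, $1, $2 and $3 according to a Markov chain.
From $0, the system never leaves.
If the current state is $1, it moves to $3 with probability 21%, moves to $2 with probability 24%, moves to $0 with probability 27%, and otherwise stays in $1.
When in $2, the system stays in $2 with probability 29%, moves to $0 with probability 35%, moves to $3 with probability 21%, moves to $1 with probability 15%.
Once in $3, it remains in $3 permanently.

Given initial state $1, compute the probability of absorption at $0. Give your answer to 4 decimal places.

Let h(s) be the probability of absorption at $0 starting from transient state s. Then h($0) = 1 and h($3) = 0. By first-step analysis:
h($1) = 0.27·1 + 0.28·h($1) + 0.24·h($2) + 0.21·0
h($2) = 0.35·1 + 0.15·h($1) + 0.29·h($2) + 0.21·0
Solving: h($1) = 0.5802, h($2) = 0.6155.
Starting from $1, the probability is 0.5802.

0.5802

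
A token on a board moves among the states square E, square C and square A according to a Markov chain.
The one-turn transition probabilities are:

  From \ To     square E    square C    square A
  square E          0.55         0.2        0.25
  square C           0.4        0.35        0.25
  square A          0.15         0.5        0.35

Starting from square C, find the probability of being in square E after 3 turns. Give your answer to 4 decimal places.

Propagate the distribution vector 3 turns from square C.
After 0 turns: (0.0000, 1.0000, 0.0000)
After 1 turn: (0.4000, 0.3500, 0.2500)
After 2 turns: (0.3975, 0.3275, 0.2750)
After 3 turns: (0.3909, 0.3316, 0.2775)
P(in square E after 3 turns) = 0.3909

0.3909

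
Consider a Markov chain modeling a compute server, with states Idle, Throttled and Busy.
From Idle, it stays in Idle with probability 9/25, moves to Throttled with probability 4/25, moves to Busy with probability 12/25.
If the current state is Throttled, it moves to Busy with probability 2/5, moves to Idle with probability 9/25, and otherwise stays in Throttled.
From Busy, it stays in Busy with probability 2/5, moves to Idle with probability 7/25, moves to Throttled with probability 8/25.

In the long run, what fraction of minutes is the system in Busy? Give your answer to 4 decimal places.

0.4261

Let the stationary distribution be π with π = πP and π_1 + π_2 + π_3 = 1.
π_1 = 0.36·π_1 + 0.36·π_2 + 0.28·π_3
π_2 = 0.16·π_1 + 0.24·π_2 + 0.32·π_3
Solving with the normalization constraint gives π = (0.3259, 0.2480, 0.4261).
So the stationary probability of Busy is 0.4261.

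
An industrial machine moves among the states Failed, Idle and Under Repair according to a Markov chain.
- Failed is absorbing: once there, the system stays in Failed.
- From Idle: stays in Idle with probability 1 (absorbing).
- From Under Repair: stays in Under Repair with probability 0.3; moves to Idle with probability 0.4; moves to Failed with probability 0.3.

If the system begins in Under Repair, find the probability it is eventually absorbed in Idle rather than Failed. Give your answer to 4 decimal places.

Let h(s) be the probability of absorption at Idle starting from transient state s. Then h(Idle) = 1 and h(Failed) = 0. By first-step analysis:
h(Under Repair) = 0.3·0 + 0.4·1 + 0.3·h(Under Repair)
Solving: h(Under Repair) = 0.5714.
Starting from Under Repair, the probability is 0.5714.

0.5714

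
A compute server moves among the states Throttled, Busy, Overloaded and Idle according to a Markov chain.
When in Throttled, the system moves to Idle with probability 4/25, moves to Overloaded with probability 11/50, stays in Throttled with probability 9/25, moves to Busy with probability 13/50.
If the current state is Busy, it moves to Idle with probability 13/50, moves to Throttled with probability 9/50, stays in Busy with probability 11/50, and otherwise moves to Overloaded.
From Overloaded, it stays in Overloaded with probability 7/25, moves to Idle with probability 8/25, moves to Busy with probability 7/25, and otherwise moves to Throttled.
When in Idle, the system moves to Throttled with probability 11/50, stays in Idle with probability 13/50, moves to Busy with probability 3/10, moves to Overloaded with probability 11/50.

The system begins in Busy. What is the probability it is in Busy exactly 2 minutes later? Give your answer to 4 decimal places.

Propagate the distribution vector 2 minutes from Busy.
After 0 minutes: (0.0000, 1.0000, 0.0000, 0.0000)
After 1 minute: (0.1800, 0.2200, 0.3400, 0.2600)
After 2 minutes: (0.2024, 0.2684, 0.2668, 0.2624)
P(in Busy after 2 minutes) = 0.2684

0.2684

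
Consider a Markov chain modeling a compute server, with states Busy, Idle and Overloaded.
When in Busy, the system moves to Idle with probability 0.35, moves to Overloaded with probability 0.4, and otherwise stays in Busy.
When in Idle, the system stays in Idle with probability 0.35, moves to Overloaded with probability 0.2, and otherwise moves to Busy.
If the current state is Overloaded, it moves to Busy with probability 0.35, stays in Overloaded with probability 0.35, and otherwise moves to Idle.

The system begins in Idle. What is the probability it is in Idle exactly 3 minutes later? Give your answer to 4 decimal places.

0.3340

Propagate the distribution vector 3 minutes from Idle.
After 0 minutes: (0.0000, 1.0000, 0.0000)
After 1 minute: (0.4500, 0.3500, 0.2000)
After 2 minutes: (0.3400, 0.3400, 0.3200)
After 3 minutes: (0.3500, 0.3340, 0.3160)
P(in Idle after 3 minutes) = 0.3340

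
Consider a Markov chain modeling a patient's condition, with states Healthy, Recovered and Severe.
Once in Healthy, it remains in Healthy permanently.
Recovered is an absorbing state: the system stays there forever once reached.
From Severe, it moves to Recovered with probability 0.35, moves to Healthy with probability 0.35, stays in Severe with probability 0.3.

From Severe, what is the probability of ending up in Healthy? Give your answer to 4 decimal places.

Let h(s) be the probability of absorption at Healthy starting from transient state s. Then h(Healthy) = 1 and h(Recovered) = 0. By first-step analysis:
h(Severe) = 0.35·1 + 0.35·0 + 0.3·h(Severe)
Solving: h(Severe) = 0.5000.
Starting from Severe, the probability is 0.5000.

0.5000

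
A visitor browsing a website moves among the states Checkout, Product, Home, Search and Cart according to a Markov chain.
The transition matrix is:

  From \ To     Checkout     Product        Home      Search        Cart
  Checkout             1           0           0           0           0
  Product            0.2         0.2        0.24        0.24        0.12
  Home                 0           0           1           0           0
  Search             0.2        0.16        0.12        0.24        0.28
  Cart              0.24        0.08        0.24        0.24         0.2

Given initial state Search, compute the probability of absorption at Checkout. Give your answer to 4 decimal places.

Let h(s) be the probability of absorption at Checkout starting from transient state s. Then h(Checkout) = 1 and h(Home) = 0. By first-step analysis:
h(Product) = 0.2·1 + 0.2·h(Product) + 0.24·0 + 0.24·h(Search) + 0.12·h(Cart)
h(Search) = 0.2·1 + 0.16·h(Product) + 0.12·0 + 0.24·h(Search) + 0.28·h(Cart)
h(Cart) = 0.24·1 + 0.08·h(Product) + 0.24·0 + 0.24·h(Search) + 0.2·h(Cart)
Solving: h(Product) = 0.4948, h(Search) = 0.5577, h(Cart) = 0.5168.
Starting from Search, the probability is 0.5577.

0.5577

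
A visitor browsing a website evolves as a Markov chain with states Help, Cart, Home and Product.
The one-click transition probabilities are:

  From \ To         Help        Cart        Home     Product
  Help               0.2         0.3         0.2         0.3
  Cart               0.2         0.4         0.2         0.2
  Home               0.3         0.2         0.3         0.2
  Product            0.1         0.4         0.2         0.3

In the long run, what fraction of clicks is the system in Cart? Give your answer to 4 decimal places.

0.3358

Let the stationary distribution be π with π = πP and π_1 + π_2 + π_3 + π_4 = 1.
π_1 = 0.2·π_1 + 0.2·π_2 + 0.3·π_3 + 0.1·π_4
π_2 = 0.3·π_1 + 0.4·π_2 + 0.2·π_3 + 0.4·π_4
π_3 = 0.2·π_1 + 0.2·π_2 + 0.3·π_3 + 0.2·π_4
Solving with the normalization constraint gives π = (0.1978, 0.3358, 0.2222, 0.2442).
So the stationary probability of Cart is 0.3358.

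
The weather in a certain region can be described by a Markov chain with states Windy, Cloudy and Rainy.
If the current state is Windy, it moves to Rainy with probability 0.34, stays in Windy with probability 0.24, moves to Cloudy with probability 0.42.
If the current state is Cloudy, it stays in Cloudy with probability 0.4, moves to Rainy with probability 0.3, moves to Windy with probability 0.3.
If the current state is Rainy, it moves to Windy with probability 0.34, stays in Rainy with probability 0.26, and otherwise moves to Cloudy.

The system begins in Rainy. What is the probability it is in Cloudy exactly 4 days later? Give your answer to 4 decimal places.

0.4059

Propagate the distribution vector 4 days from Rainy.
After 0 days: (0.0000, 0.0000, 1.0000)
After 1 day: (0.3400, 0.4000, 0.2600)
After 2 days: (0.2900, 0.4068, 0.3032)
After 3 days: (0.2947, 0.4058, 0.2995)
After 4 days: (0.2943, 0.4059, 0.2998)
P(in Cloudy after 4 days) = 0.4059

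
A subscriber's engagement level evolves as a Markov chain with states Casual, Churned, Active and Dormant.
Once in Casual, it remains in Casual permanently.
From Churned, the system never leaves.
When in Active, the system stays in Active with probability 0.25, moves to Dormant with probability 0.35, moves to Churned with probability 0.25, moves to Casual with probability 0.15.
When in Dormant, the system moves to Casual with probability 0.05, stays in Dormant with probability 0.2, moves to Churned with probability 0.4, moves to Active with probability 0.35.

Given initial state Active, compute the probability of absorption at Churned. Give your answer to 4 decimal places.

Let h(s) be the probability of absorption at Churned starting from transient state s. Then h(Churned) = 1 and h(Casual) = 0. By first-step analysis:
h(Active) = 0.15·0 + 0.25·1 + 0.25·h(Active) + 0.35·h(Dormant)
h(Dormant) = 0.05·0 + 0.4·1 + 0.35·h(Active) + 0.2·h(Dormant)
Solving: h(Active) = 0.7120, h(Dormant) = 0.8115.
Starting from Active, the probability is 0.7120.

0.7120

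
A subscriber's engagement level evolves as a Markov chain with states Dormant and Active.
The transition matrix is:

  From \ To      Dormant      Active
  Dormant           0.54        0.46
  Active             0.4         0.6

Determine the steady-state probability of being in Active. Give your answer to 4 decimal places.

Let the stationary distribution be π with π = πP and π_1 + π_2 = 1.
π_1 = 0.54·π_1 + 0.4·π_2
Solving with the normalization constraint gives π = (0.4651, 0.5349).
So the stationary probability of Active is 0.5349.

0.5349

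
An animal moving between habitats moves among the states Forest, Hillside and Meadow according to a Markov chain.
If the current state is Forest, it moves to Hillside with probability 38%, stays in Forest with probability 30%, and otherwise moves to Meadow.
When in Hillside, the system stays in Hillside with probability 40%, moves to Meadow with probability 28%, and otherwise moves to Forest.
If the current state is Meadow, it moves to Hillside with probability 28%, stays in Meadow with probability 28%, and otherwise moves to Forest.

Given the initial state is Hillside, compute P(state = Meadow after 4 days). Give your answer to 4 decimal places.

0.2939

Propagate the distribution vector 4 days from Hillside.
After 0 days: (0.0000, 1.0000, 0.0000)
After 1 day: (0.3200, 0.4000, 0.2800)
After 2 days: (0.3472, 0.3600, 0.2928)
After 3 days: (0.3482, 0.3579, 0.2939)
After 4 days: (0.3483, 0.3578, 0.2939)
P(in Meadow after 4 days) = 0.2939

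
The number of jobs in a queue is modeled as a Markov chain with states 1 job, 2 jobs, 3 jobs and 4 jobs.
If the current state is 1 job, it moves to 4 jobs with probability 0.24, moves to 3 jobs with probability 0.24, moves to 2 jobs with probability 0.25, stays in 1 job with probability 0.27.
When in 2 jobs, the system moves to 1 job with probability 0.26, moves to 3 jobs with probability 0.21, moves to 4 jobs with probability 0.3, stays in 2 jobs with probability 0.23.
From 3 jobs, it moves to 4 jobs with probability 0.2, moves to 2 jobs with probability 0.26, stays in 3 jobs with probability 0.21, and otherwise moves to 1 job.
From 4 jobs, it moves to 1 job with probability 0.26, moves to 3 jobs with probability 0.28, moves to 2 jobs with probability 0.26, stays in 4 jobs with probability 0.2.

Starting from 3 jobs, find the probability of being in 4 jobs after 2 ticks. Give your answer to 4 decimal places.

Propagate the distribution vector 2 ticks from 3 jobs.
After 0 ticks: (0.0000, 0.0000, 1.0000, 0.0000)
After 1 tick: (0.3300, 0.2600, 0.2100, 0.2000)
After 2 ticks: (0.2780, 0.2489, 0.2339, 0.2392)
P(in 4 jobs after 2 ticks) = 0.2392

0.2392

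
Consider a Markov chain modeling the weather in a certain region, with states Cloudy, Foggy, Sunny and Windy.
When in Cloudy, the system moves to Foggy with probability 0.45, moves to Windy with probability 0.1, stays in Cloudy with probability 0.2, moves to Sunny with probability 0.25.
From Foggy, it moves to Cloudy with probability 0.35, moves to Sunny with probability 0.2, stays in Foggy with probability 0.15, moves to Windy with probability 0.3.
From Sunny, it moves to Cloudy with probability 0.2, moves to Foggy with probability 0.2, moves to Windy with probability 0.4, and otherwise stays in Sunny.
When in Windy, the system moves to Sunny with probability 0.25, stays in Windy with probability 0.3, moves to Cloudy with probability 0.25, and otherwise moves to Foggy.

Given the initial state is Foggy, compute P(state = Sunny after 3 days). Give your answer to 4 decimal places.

Propagate the distribution vector 3 days from Foggy.
After 0 days: (0.0000, 1.0000, 0.0000, 0.0000)
After 1 day: (0.3500, 0.1500, 0.2000, 0.3000)
After 2 days: (0.2375, 0.2800, 0.2325, 0.2500)
After 3 days: (0.2545, 0.2454, 0.2244, 0.2758)
P(in Sunny after 3 days) = 0.2244

0.2244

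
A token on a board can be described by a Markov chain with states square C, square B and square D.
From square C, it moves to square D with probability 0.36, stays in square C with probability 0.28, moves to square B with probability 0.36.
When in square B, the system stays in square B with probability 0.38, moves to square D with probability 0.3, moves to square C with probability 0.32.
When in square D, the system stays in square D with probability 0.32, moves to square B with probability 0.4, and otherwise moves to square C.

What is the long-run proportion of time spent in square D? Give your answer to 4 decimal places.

0.3242

Let the stationary distribution be π with π = πP and π_1 + π_2 + π_3 = 1.
π_1 = 0.28·π_1 + 0.32·π_2 + 0.28·π_3
π_2 = 0.36·π_1 + 0.38·π_2 + 0.4·π_3
Solving with the normalization constraint gives π = (0.2952, 0.3806, 0.3242).
So the stationary probability of square D is 0.3242.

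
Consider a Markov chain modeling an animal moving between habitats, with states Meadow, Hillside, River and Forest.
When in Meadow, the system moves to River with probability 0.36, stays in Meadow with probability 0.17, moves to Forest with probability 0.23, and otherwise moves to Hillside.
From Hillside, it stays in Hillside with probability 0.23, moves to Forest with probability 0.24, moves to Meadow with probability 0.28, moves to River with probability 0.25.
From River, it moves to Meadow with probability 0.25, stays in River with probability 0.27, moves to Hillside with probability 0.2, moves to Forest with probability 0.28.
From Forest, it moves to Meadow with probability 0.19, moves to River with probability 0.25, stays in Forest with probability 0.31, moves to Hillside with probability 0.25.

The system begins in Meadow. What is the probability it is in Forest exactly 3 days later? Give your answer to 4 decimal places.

Propagate the distribution vector 3 days from Meadow.
After 0 days: (1.0000, 0.0000, 0.0000, 0.0000)
After 1 day: (0.1700, 0.2400, 0.3600, 0.2300)
After 2 days: (0.2298, 0.2255, 0.2759, 0.2688)
After 3 days: (0.2223, 0.2294, 0.2808, 0.2676)
P(in Forest after 3 days) = 0.2676

0.2676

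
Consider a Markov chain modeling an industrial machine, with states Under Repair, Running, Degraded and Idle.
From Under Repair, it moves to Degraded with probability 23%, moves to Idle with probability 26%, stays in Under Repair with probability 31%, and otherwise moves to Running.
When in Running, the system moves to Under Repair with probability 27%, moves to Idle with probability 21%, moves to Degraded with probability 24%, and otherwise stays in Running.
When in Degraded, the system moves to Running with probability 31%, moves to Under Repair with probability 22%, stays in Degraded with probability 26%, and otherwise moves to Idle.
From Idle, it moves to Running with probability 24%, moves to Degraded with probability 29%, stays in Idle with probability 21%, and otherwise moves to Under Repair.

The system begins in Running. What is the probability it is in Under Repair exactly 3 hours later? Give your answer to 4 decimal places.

0.2658

Propagate the distribution vector 3 hours from Running.
After 0 hours: (0.0000, 1.0000, 0.0000, 0.0000)
After 1 hour: (0.2700, 0.2800, 0.2400, 0.2100)
After 2 hours: (0.2667, 0.2572, 0.2526, 0.2235)
After 3 hours: (0.2658, 0.2573, 0.2536, 0.2233)
P(in Under Repair after 3 hours) = 0.2658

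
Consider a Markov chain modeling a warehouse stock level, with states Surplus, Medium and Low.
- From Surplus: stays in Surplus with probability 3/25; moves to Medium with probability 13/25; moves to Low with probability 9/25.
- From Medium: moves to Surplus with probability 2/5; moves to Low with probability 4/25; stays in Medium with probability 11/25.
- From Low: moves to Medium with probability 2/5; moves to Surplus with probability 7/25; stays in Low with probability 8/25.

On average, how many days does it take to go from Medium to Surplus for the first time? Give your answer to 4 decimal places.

Let t(s) be the expected number of days to first reach Surplus from state s, with t(Surplus) = 0. Conditioning on the first day:
t(Medium) = 1 + 0.44·t(Medium) + 0.16·t(Low)
t(Low) = 1 + 0.4·t(Medium) + 0.32·t(Low)
Solving: t(Medium) = 2.6515, t(Low) = 3.0303.
Expected days from Medium to Surplus: 2.6515.

2.6515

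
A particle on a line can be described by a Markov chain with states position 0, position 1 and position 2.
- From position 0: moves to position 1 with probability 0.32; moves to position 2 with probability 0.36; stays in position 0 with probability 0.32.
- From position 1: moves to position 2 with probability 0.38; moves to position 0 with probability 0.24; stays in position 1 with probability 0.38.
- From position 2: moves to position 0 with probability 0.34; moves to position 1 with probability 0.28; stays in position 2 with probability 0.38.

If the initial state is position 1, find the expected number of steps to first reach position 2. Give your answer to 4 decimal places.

2.6682

Let t(s) be the expected number of steps to first reach position 2 from state s, with t(position 2) = 0. Conditioning on the first step:
t(position 0) = 1 + 0.32·t(position 0) + 0.32·t(position 1)
t(position 1) = 1 + 0.24·t(position 0) + 0.38·t(position 1)
Solving: t(position 0) = 2.7262, t(position 1) = 2.6682.
Expected steps from position 1 to position 2: 2.6682.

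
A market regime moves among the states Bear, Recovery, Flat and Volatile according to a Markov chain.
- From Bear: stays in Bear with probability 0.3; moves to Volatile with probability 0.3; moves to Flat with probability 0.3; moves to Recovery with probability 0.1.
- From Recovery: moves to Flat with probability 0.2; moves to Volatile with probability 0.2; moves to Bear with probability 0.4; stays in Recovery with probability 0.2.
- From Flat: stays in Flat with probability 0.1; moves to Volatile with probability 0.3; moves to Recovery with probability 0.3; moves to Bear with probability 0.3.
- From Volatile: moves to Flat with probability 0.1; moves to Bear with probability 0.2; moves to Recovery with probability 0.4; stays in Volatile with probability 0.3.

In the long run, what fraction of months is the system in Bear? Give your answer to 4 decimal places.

0.2968

Let the stationary distribution be π with π = πP and π_1 + π_2 + π_3 + π_4 = 1.
π_1 = 0.3·π_1 + 0.4·π_2 + 0.3·π_3 + 0.2·π_4
π_2 = 0.1·π_1 + 0.2·π_2 + 0.3·π_3 + 0.4·π_4
π_3 = 0.3·π_1 + 0.2·π_2 + 0.1·π_3 + 0.1·π_4
Solving with the normalization constraint gives π = (0.2968, 0.2438, 0.1837, 0.2756).
So the stationary probability of Bear is 0.2968.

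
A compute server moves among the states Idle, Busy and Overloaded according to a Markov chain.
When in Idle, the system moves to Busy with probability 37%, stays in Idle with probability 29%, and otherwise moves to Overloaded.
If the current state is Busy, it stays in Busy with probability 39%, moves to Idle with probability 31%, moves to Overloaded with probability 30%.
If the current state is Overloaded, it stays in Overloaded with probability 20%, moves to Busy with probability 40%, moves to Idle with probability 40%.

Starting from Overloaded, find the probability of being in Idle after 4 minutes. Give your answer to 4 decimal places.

0.3289

Propagate the distribution vector 4 minutes from Overloaded.
After 0 minutes: (0.0000, 0.0000, 1.0000)
After 1 minute: (0.4000, 0.4000, 0.2000)
After 2 minutes: (0.3200, 0.3840, 0.2960)
After 3 minutes: (0.3302, 0.3866, 0.2832)
After 4 minutes: (0.3289, 0.3862, 0.2849)
P(in Idle after 4 minutes) = 0.3289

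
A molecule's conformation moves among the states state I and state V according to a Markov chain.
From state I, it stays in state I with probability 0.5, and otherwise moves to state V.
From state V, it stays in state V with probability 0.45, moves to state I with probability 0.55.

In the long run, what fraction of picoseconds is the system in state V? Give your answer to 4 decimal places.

Let the stationary distribution be π with π = πP and π_1 + π_2 = 1.
π_1 = 0.5·π_1 + 0.55·π_2
Solving with the normalization constraint gives π = (0.5238, 0.4762).
So the stationary probability of state V is 0.4762.

0.4762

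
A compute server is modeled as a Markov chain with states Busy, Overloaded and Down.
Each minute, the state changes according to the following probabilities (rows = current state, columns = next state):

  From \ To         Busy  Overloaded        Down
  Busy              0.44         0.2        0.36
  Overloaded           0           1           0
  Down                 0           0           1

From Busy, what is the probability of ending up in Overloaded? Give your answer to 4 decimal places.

Let h(s) be the probability of absorption at Overloaded starting from transient state s. Then h(Overloaded) = 1 and h(Down) = 0. By first-step analysis:
h(Busy) = 0.44·h(Busy) + 0.2·1 + 0.36·0
Solving: h(Busy) = 0.3571.
Starting from Busy, the probability is 0.3571.

0.3571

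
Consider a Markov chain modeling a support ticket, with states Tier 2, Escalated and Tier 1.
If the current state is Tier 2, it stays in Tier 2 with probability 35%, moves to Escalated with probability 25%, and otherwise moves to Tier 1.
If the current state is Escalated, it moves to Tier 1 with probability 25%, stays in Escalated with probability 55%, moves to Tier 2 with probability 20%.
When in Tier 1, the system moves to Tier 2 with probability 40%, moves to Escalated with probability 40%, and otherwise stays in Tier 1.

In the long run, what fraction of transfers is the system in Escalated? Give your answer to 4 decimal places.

0.4174

Let the stationary distribution be π with π = πP and π_1 + π_2 + π_3 = 1.
π_1 = 0.35·π_1 + 0.2·π_2 + 0.4·π_3
π_2 = 0.25·π_1 + 0.55·π_2 + 0.4·π_3
Solving with the normalization constraint gives π = (0.3014, 0.4174, 0.2812).
So the stationary probability of Escalated is 0.4174.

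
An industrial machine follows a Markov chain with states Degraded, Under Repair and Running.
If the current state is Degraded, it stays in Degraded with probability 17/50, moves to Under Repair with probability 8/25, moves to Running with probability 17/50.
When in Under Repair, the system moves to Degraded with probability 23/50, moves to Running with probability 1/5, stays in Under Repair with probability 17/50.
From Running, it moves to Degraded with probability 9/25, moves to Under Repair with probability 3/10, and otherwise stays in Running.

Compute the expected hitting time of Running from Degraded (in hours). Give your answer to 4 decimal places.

Let t(s) be the expected number of hours to first reach Running from state s, with t(Running) = 0. Conditioning on the first hour:
t(Degraded) = 1 + 0.34·t(Degraded) + 0.32·t(Under Repair)
t(Under Repair) = 1 + 0.46·t(Degraded) + 0.34·t(Under Repair)
Solving: t(Degraded) = 3.3981, t(Under Repair) = 3.8835.
Expected hours from Degraded to Running: 3.3981.

3.3981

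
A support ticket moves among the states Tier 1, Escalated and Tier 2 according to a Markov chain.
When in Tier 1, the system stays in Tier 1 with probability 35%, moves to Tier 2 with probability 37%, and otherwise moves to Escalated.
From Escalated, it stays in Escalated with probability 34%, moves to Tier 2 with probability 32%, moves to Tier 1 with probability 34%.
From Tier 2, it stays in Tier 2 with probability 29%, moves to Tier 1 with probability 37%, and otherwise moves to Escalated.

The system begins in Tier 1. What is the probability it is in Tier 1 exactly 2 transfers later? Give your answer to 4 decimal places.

0.3546

Sum over the intermediate state after 1 transfer:
P = P(Tier 1→Tier 1)·P(Tier 1→Tier 1) + P(Tier 1→Escalated)·P(Escalated→Tier 1) + P(Tier 1→Tier 2)·P(Tier 2→Tier 1)
  = 0.35×0.35 + 0.28×0.34 + 0.37×0.37
  = 0.1225 + 0.0952 + 0.1369 = 0.3546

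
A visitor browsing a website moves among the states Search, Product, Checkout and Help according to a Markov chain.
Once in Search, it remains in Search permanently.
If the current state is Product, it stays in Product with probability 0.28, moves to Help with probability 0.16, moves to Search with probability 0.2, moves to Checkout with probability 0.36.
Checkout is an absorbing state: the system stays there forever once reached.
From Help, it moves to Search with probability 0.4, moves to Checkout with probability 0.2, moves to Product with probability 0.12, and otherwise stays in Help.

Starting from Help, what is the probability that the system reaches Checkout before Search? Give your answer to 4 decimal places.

Let h(s) be the probability of absorption at Checkout starting from transient state s. Then h(Checkout) = 1 and h(Search) = 0. By first-step analysis:
h(Product) = 0.2·0 + 0.28·h(Product) + 0.36·1 + 0.16·h(Help)
h(Help) = 0.4·0 + 0.12·h(Product) + 0.2·1 + 0.28·h(Help)
Solving: h(Product) = 0.5833, h(Help) = 0.3750.
Starting from Help, the probability is 0.3750.

0.3750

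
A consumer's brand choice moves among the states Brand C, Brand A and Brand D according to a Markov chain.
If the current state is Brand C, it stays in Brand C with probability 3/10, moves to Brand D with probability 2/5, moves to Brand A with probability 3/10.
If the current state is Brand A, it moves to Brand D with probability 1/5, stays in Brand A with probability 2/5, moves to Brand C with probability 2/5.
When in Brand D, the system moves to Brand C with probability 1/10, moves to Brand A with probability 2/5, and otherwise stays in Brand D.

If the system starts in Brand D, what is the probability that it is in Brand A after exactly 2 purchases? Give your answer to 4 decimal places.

0.3900

Sum over the intermediate state after 1 purchase:
P = P(Brand D→Brand C)·P(Brand C→Brand A) + P(Brand D→Brand A)·P(Brand A→Brand A) + P(Brand D→Brand D)·P(Brand D→Brand A)
  = 0.1×0.3 + 0.4×0.4 + 0.5×0.4
  = 0.0300 + 0.1600 + 0.2000 = 0.3900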